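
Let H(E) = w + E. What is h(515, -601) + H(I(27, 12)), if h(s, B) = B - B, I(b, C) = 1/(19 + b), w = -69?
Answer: -3173/46 ≈ -68.978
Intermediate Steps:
h(s, B) = 0
H(E) = -69 + E
h(515, -601) + H(I(27, 12)) = 0 + (-69 + 1/(19 + 27)) = 0 + (-69 + 1/46) = 0 - 3173/46 = -3173/46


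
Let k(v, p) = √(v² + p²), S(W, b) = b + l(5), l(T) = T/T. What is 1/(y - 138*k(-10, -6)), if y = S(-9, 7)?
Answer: -1/323740 - 69*√34/647480 ≈ -0.00062448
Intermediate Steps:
l(T) = 1
S(W, b) = 1 + b (S(W, b) = b + 1 = 1 + b)
y = 8 (y = 1 + 7 = 8)
k(v, p) = √(p² + v²)
1/(y - 138*k(-10, -6)) = 1/(8 - 138*√((-6)² + (-10)²)) = 1/(8 - 138*√(36 + 100)) = 1/(8 - 276*√34)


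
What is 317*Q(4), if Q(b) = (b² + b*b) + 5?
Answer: 11729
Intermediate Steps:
Q(b) = 5 + 2*b² (Q(b) = (b² + b²) + 5 = 2*b² + 5 = 5 + 2*b²)
317*Q(4) = 317*(5 + 2*4²) = 317*(5 + 2*16) = 317*(5 + 32) = 317*37 = 11729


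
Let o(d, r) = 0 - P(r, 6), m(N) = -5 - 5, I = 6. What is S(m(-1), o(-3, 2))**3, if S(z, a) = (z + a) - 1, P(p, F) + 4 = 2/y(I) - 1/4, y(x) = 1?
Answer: -42875/64 ≈ -669.92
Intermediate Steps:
m(N) = -10
P(p, F) = -9/4 (P(p, F) = -4 + (2/1 - 1/4) = -4 + (2*1 - 1*1/4) = -4 + (2 - 1/4) = -4 + 7/4 = -9/4)
o(d, r) = 9/4 (o(d, r) = 0 - 1*(-9/4) = 0 + 9/4 = 9/4)
S(z, a) = -1 + a + z (S(z, a) = (a + z) - 1 = -1 + a + z)
S(m(-1), o(-3, 2))**3 = (-1 + 9/4 - 10)**3 = (-35/4)**3 = -42875/64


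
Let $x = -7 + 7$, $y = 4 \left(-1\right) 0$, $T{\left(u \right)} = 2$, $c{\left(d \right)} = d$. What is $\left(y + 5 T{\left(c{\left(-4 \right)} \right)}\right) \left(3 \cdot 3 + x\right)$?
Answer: $90$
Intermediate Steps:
$y = 0$ ($y = \left(-4\right) 0 = 0$)
$x = 0$
$\left(y + 5 T{\left(c{\left(-4 \right)} \right)}\right) \left(3 \cdot 3 + x\right) = \left(0 + 5 \cdot 2\right) \left(3 \cdot 3 + 0\right) = \left(0 + 10\right) \left(9 + 0\right) = 10 \cdot 9 = 90$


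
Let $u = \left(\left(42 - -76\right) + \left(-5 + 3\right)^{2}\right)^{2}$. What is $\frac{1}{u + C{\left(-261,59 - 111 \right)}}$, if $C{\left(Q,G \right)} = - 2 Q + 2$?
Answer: $\frac{1}{15408} \approx 6.4901 \cdot 10^{-5}$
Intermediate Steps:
$C{\left(Q,G \right)} = 2 - 2 Q$
$u = 14884$ ($u = \left(\left(42 + 76\right) + \left(-2\right)^{2}\right)^{2} = \left(118 + 4\right)^{2} = 122^{2} = 14884$)
$\frac{1}{u + C{\left(-261,59 - 111 \right)}} = \frac{1}{14884 + \left(2 - -522\right)} = \frac{1}{14884 + \left(2 + 522\right)} = \frac{1}{14884 + 524} = \frac{1}{15408}$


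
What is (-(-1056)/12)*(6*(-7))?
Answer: -3696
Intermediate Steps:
(-(-1056)/12)*(6*(-7)) = -(-1056)/12*(-42) = -24*(-11/3)*(-42) = 88*(-42) = -3696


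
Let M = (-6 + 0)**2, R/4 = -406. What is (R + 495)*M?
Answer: -40644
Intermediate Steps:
R = -1624 (R = 4*(-406) = -1624)
M = 36 (M = (-6)**2 = 36)
(R + 495)*M = (-1624 + 495)*36 = -1129*36 = -40644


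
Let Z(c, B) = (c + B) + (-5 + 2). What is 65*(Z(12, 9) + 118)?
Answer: 8840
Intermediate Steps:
Z(c, B) = -3 + B + c (Z(c, B) = (B + c) - 3 = -3 + B + c)
65*(Z(12, 9) + 118) = 65*((-3 + 9 + 12) + 118) = 65*(18 + 118) = 65*136 = 8840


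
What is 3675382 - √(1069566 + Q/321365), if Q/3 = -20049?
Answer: 3675382 - √110459904770569695/321365 ≈ 3.6743e+6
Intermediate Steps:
Q = -60147 (Q = 3*(-20049) = -60147)
3675382 - √(1069566 + Q/321365) = 3675382 - √(1069566 - 60147/321365) = 3675382 - √(343721017443/321365) = 3675382 - √110459904770569695/321365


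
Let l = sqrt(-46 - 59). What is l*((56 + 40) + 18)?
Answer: 114*I*sqrt(105) ≈ 1168.2*I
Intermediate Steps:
l = I*sqrt(105) (l = sqrt(-105) = I*sqrt(105) ≈ 10.247*I)
l*((56 + 40) + 18) = (I*sqrt(105))*((56 + 40) + 18) = (I*sqrt(105))*(96 + 18) = (I*sqrt(105))*114 = 114*I*sqrt(105)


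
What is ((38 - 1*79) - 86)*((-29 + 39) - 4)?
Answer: -762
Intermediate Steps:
((38 - 1*79) - 86)*((-29 + 39) - 4) = ((38 - 79) - 86)*(10 - 4) = (-41 - 86)*6 = -127*6 = -762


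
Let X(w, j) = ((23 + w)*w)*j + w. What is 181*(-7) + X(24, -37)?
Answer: -42979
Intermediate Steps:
X(w, j) = w + j*w*(23 + w) (X(w, j) = (w*(23 + w))*j + w = j*w*(23 + w) + w = w + j*w*(23 + w))
181*(-7) + X(24, -37) = 181*(-7) + 24*(1 + 23*(-37) - 37*24) = -1267 + 24*(1 - 851 - 888) = -1267 + 24*(-1738) = -1267 - 41712 = -42979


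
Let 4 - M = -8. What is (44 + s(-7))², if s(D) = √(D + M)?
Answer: (44 + √5)² ≈ 2137.8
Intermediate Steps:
M = 12 (M = 4 - 1*(-8) = 4 + 8 = 12)
s(D) = √(12 + D) (s(D) = √(D + 12) = √(12 + D))
(44 + s(-7))² = (44 + √(12 - 7))² = (44 + √5)²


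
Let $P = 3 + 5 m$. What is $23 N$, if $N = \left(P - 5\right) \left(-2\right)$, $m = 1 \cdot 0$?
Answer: $92$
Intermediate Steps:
$m = 0$
$P = 3$ ($P = 3 + 5 \cdot 0 = 3 + 0 = 3$)
$N = 4$ ($N = \left(3 - 5\right) \left(-2\right) = \left(-2\right) \left(-2\right) = 4$)
$23 N = 23 \cdot 4 = 92$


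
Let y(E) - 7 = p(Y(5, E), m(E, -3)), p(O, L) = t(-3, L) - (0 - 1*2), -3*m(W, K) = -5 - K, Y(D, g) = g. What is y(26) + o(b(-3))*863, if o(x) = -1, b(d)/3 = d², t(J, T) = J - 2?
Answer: -859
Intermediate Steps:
t(J, T) = -2 + J
m(W, K) = 5/3 + K/3 (m(W, K) = -(-5 - K)/3 = 5/3 + K/3)
b(d) = 3*d²
p(O, L) = -3 (p(O, L) = (-2 - 3) - (0 - 1*2) = -5 - (0 - 2) = -5 - 1*(-2) = -5 + 2 = -3)
y(E) = 4 (y(E) = 7 - 3 = 4)
y(26) + o(b(-3))*863 = 4 - 1*863 = 4 - 863 = -859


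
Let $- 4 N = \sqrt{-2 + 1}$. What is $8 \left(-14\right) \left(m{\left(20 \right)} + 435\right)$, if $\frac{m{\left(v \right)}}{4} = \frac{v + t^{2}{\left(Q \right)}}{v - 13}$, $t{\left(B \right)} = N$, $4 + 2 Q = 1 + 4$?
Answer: $-49996$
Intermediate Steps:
$Q = \frac{1}{2}$ ($Q = -2 + \frac{1 + 4}{2} = -2 + \frac{1}{2} \cdot 5 = -2 + \frac{5}{2} = \frac{1}{2} \approx 0.5$)
$N = - \frac{i}{4}$ ($N = - \frac{\sqrt{-2 + 1}}{4} = - \frac{\sqrt{-1}}{4} = - \frac{i}{4} \approx - 0.25 i$)
$t{\left(B \right)} = - \frac{i}{4}$
$m{\left(v \right)} = \frac{4 \left(- \frac{1}{16} + v\right)}{-13 + v}$ ($m{\left(v \right)} = 4 \frac{v + \left(- \frac{i}{4}\right)^{2}}{v - 13} = 4 \frac{v - \frac{1}{16}}{-13 + v} = 4 \frac{- \frac{1}{16} + v}{-13 + v} = \frac{4 \left(- \frac{1}{16} + v\right)}{-13 + v}$)
$8 \left(-14\right) \left(m{\left(20 \right)} + 435\right) = 8 \left(-14\right) \left(\frac{-1 + 16 \cdot 20}{4 \left(-13 + 20\right)} + 435\right) = - 112 \left(\frac{-1 + 320}{4 \cdot 7} + 435\right) = - 112 \left(\frac{1}{4} \cdot \frac{1}{7} \cdot 319 + 435\right) = - 112 \left(\frac{319}{28} + 435\right) = \left(-112\right) \frac{12499}{28} = -49996$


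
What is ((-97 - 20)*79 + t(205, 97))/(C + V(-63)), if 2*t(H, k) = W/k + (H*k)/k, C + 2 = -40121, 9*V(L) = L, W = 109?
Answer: 443287/1946305 ≈ 0.22776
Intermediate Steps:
V(L) = L/9
C = -40123 (C = -2 - 40121 = -40123)
t(H, k) = H/2 + 109/(2*k) (t(H, k) = (109/k + (H*k)/k)/2 = (109/k + H)/2 = (H + 109/k)/2 = H/2 + 109/(2*k))
((-97 - 20)*79 + t(205, 97))/(C + V(-63)) = ((-97 - 20)*79 + (½)*(109 + 205*97)/97)/(-40123 + (⅑)*(-63)) = (-117*79 + (½)*(1/97)*(109 + 19885))/(-40123 - 7) = (-9243 + (½)*(1/97)*19994)/(-40130) = (-9243 + 9997/97)*(-1/40130) = -886574/97*(-1/40130) = 443287/1946305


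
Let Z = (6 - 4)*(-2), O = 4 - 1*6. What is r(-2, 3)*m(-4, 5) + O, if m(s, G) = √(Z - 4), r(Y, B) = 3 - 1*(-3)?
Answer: -2 + 12*I*√2 ≈ -2.0 + 16.971*I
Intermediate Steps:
r(Y, B) = 6 (r(Y, B) = 3 + 3 = 6)
O = -2 (O = 4 - 6 = -2)
Z = -4 (Z = 2*(-2) = -4)
m(s, G) = 2*I*√2 (m(s, G) = √(-4 - 4) = √(-8) = 2*I*√2)
r(-2, 3)*m(-4, 5) + O = 6*(2*I*√2) - 2 = 12*I*√2 - 2 = -2 + 12*I*√2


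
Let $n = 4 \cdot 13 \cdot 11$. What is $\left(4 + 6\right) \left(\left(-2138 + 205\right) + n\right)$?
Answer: $-13610$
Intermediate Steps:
$n = 572$ ($n = 52 \cdot 11 = 572$)
$\left(4 + 6\right) \left(\left(-2138 + 205\right) + n\right) = \left(4 + 6\right) \left(\left(-2138 + 205\right) + 572\right) = 10 \left(-1933 + 572\right) = 10 \left(-1361\right) = -13610$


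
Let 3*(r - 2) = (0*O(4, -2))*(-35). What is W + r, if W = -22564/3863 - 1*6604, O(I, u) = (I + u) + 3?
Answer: -25526090/3863 ≈ -6607.8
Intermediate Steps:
O(I, u) = 3 + I + u
W = -25533816/3863 (W = -22564*1/3863 - 6604 = -22564/3863 - 6604 = -25533816/3863 ≈ -6609.8)
r = 2 (r = 2 + ((0*(3 + 4 - 2))*(-35))/3 = 2 + ((0*5)*(-35))/3 = 2 + (0*(-35))/3 = 2 + (⅓)*0 = 2 + 0 = 2)
W + r = -25533816/3863 + 2 = -25526090/3863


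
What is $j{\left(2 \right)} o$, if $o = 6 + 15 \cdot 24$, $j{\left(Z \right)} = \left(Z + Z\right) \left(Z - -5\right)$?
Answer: $10248$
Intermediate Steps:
$j{\left(Z \right)} = 2 Z \left(5 + Z\right)$ ($j{\left(Z \right)} = 2 Z \left(Z + \left(-2 + 7\right)\right) = 2 Z \left(Z + 5\right) = 2 Z \left(5 + Z\right)$)
$o = 366$ ($o = 6 + 360 = 366$)
$j{\left(2 \right)} o = 2 \cdot 2 \left(5 + 2\right) 366 = 2 \cdot 2 \cdot 7 \cdot 366 = 28 \cdot 366 = 10248$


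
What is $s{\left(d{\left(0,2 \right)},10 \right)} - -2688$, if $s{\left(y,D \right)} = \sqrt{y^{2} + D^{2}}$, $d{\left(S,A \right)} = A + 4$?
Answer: $2688 + 2 \sqrt{34} \approx 2699.7$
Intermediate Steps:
$d{\left(S,A \right)} = 4 + A$
$s{\left(y,D \right)} = \sqrt{D^{2} + y^{2}}$
$s{\left(d{\left(0,2 \right)},10 \right)} - -2688 = \sqrt{10^{2} + \left(4 + 2\right)^{2}} - -2688 = \sqrt{100 + 6^{2}} + 2688 = \sqrt{100 + 36} + 2688 = \sqrt{136} + 2688 = 2 \sqrt{34} + 2688 = 2688 + 2 \sqrt{34}$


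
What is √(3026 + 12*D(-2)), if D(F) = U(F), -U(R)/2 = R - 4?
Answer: √3170 ≈ 56.303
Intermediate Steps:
U(R) = 8 - 2*R (U(R) = -2*(R - 4) = -2*(-4 + R) = 8 - 2*R)
D(F) = 8 - 2*F
√(3026 + 12*D(-2)) = √(3026 + 12*(8 - 2*(-2))) = √(3026 + 12*(8 + 4)) = √(3026 + 12*12) = √(3026 + 144) = √3170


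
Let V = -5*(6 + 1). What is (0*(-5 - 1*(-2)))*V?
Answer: 0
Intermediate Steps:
V = -35 (V = -5*7 = -35)
(0*(-5 - 1*(-2)))*V = (0*(-5 - 1*(-2)))*(-35) = (0*(-5 + 2))*(-35) = (0*(-3))*(-35) = 0*(-35) = 0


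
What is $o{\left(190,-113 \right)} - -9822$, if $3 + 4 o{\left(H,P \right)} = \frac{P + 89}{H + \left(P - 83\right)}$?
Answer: $\frac{39289}{4} \approx 9822.3$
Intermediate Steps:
$o{\left(H,P \right)} = - \frac{3}{4} + \frac{89 + P}{4 \left(-83 + H + P\right)}$ ($o{\left(H,P \right)} = - \frac{3}{4} + \frac{\left(P + 89\right) \frac{1}{H + \left(P - 83\right)}}{4} = - \frac{3}{4} + \frac{\left(89 + P\right) \frac{1}{H + \left(P - 83\right)}}{4} = - \frac{3}{4} + \frac{\left(89 + P\right) \frac{1}{H + \left(-83 + P\right)}}{4} = - \frac{3}{4} + \frac{\left(89 + P\right) \frac{1}{-83 + H + P}}{4} = - \frac{3}{4} + \frac{\frac{1}{-83 + H + P} \left(89 + P\right)}{4} = - \frac{3}{4} + \frac{89 + P}{4 \left(-83 + H + P\right)}$)
$o{\left(190,-113 \right)} - -9822 = \frac{338 - 570 - -226}{4 \left(-83 + 190 - 113\right)} - -9822 = \frac{338 - 570 + 226}{4 \left(-6\right)} + 9822 = \frac{1}{4} \left(- \frac{1}{6}\right) \left(-6\right) + 9822 = \frac{1}{4} + 9822 = \frac{39289}{4}$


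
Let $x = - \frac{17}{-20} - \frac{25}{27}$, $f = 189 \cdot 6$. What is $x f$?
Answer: $- \frac{861}{10} \approx -86.1$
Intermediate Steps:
$f = 1134$
$x = - \frac{41}{540}$ ($x = \left(-17\right) \left(- \frac{1}{20}\right) - \frac{25}{27} = \frac{17}{20} - \frac{25}{27} = - \frac{41}{540} \approx -0.075926$)
$x f = \left(- \frac{41}{540}\right) 1134 = - \frac{861}{10}$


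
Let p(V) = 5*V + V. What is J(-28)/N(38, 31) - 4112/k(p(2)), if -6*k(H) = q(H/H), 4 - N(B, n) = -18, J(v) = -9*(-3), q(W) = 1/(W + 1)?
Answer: 1085595/22 ≈ 49345.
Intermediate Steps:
p(V) = 6*V
q(W) = 1/(1 + W)
J(v) = 27
N(B, n) = 22 (N(B, n) = 4 - 1*(-18) = 4 + 18 = 22)
k(H) = -1/12 (k(H) = -1/(6*(1 + H/H)) = -1/(6*(1 + 1)) = -⅙/2 = -⅙*½ = -1/12)
J(-28)/N(38, 31) - 4112/k(p(2)) = 27/22 - 4112/(-1/12) = 27*(1/22) - 4112*(-12) = 27/22 + 49344 = 1085595/22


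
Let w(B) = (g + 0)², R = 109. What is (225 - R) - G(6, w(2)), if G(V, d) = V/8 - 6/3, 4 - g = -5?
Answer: 469/4 ≈ 117.25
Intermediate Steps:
g = 9 (g = 4 - 1*(-5) = 4 + 5 = 9)
w(B) = 81 (w(B) = (9 + 0)² = 9² = 81)
G(V, d) = -2 + V/8 (G(V, d) = V*(⅛) - 6*⅓ = V/8 - 2 = -2 + V/8)
(225 - R) - G(6, w(2)) = (225 - 1*109) - (-2 + (⅛)*6) = (225 - 109) - (-2 + ¾) = 116 - 1*(-5/4) = 116 + 5/4 = 469/4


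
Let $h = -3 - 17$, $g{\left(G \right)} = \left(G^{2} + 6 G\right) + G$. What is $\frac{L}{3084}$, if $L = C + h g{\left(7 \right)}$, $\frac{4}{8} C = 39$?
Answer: $- \frac{941}{1542} \approx -0.61025$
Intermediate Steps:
$g{\left(G \right)} = G^{2} + 7 G$
$C = 78$ ($C = 2 \cdot 39 = 78$)
$h = -20$ ($h = -3 - 17 = -20$)
$L = -1882$ ($L = 78 - 20 \cdot 7 \left(7 + 7\right) = 78 - 20 \cdot 7 \cdot 14 = 78 - 1960 = -1882$)
$\frac{L}{3084} = - \frac{1882}{3084} = \left(-1882\right) \frac{1}{3084} = - \frac{941}{1542}$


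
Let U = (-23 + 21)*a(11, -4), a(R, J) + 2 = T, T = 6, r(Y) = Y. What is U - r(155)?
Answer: -163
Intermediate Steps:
a(R, J) = 4 (a(R, J) = -2 + 6 = 4)
U = -8 (U = (-23 + 21)*4 = -2*4 = -8)
U - r(155) = -8 - 1*155 = -8 - 155 = -163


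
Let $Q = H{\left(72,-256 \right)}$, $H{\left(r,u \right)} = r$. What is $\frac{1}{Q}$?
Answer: $\frac{1}{72} \approx 0.013889$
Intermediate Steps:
$Q = 72$
$\frac{1}{Q} = \frac{1}{72}$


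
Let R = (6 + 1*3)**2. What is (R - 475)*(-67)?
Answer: 26398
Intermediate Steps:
R = 81 (R = (6 + 3)**2 = 9**2 = 81)
(R - 475)*(-67) = (81 - 475)*(-67) = -394*(-67) = 26398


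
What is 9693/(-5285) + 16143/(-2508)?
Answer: -36541933/4418260 ≈ -8.2707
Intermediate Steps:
9693/(-5285) + 16143/(-2508) = 9693*(-1/5285) + 16143*(-1/2508) = -9693/5285 - 5381/836 = -36541933/4418260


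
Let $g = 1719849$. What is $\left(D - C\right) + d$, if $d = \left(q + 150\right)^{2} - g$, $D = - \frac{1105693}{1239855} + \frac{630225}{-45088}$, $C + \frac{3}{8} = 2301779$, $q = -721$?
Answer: $- \frac{206593666470209899}{55902582240} \approx -3.6956 \cdot 10^{6}$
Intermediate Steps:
$C = \frac{18414229}{8}$ ($C = - \frac{3}{8} + 2301779 = \frac{18414229}{8} \approx 2.3018 \cdot 10^{6}$)
$D = - \frac{831241103359}{55902582240}$ ($D = \left(-1105693\right) \frac{1}{1239855} + 630225 \left(- \frac{1}{45088}\right) = - \frac{1105693}{1239855} - \frac{630225}{45088} = - \frac{831241103359}{55902582240} \approx -14.869$)
$d = -1393808$ ($d = \left(-721 + 150\right)^{2} - 1719849 = \left(-571\right)^{2} - 1719849 = 326041 - 1719849 = -1393808$)
$\left(D - C\right) + d = \left(- \frac{831241103359}{55902582240} - \frac{18414229}{8}\right) - 1393808 = - \frac{128676200123439979}{55902582240} - 1393808 = - \frac{206593666470209899}{55902582240}$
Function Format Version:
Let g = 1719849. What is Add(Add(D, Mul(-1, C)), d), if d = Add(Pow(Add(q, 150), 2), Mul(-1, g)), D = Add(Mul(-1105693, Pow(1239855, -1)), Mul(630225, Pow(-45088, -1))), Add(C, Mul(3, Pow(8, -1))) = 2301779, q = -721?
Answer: Rational(-206593666470209899, 55902582240) ≈ -3.6956e+6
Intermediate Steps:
C = Rational(18414229, 8) (C = Add(Rational(-3, 8), 2301779) = Rational(18414229, 8) ≈ 2.3018e+6)
D = Rational(-831241103359, 55902582240) (D = Add(Mul(-1105693, Rational(1, 1239855)), Mul(630225, Rational(-1, 45088))) = Add(Rational(-1105693, 1239855), Rational(-630225, 45088)) = Rational(-831241103359, 55902582240) ≈ -14.869)
d = -1393808 (d = Add(Pow(Add(-721, 150), 2), Mul(-1, 1719849)) = Add(Pow(-571, 2), -1719849) = Add(326041, -1719849) = -1393808)
Add(Add(D, Mul(-1, C)), d) = Add(Add(Rational(-831241103359, 55902582240), Mul(-1, Rational(18414229, 8))), -1393808) = Add(Add(Rational(-831241103359, 55902582240), Rational(-18414229, 8)), -1393808) = Add(Rational(-128676200123439979, 55902582240), -1393808) = Rational(-206593666470209899, 55902582240)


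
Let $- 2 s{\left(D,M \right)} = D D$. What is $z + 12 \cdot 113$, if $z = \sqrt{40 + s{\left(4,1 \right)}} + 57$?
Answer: $1413 + 4 \sqrt{2} \approx 1418.7$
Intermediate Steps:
$s{\left(D,M \right)} = - \frac{D^{2}}{2}$ ($s{\left(D,M \right)} = - \frac{D D}{2} = - \frac{D^{2}}{2}$)
$z = 57 + 4 \sqrt{2}$ ($z = \sqrt{40 - \frac{4^{2}}{2}} + 57 = \sqrt{40 - 8} + 57 = \sqrt{32} + 57 = 4 \sqrt{2} + 57 = 57 + 4 \sqrt{2} \approx 62.657$)
$z + 12 \cdot 113 = \left(57 + 4 \sqrt{2}\right) + 12 \cdot 113 = \left(57 + 4 \sqrt{2}\right) + 1356 = 1413 + 4 \sqrt{2}$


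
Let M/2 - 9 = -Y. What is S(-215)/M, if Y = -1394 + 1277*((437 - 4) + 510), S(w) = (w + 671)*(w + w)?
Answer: 4085/50117 ≈ 0.081509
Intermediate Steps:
S(w) = 2*w*(671 + w) (S(w) = (671 + w)*(2*w) = 2*w*(671 + w))
Y = 1202817 (Y = -1394 + 1277*(433 + 510) = -1394 + 1277*943 = -1394 + 1204211 = 1202817)
M = -2405616 (M = 18 + 2*(-1*1202817) = 18 + 2*(-1202817) = 18 - 2405634 = -2405616)
S(-215)/M = (2*(-215)*(671 - 215))/(-2405616) = (2*(-215)*456)*(-1/2405616) = -196080*(-1/2405616) = 4085/50117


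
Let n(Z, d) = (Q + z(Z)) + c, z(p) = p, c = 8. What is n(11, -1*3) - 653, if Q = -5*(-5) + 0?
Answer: -609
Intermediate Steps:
Q = 25 (Q = 25 + 0 = 25)
n(Z, d) = 33 + Z (n(Z, d) = (25 + Z) + 8 = 33 + Z)
n(11, -1*3) - 653 = (33 + 11) - 653 = 44 - 653 = -609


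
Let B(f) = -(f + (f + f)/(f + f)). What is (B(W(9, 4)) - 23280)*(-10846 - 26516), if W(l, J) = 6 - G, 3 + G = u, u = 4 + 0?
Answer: 870011532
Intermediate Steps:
u = 4
G = 1 (G = -3 + 4 = 1)
W(l, J) = 5 (W(l, J) = 6 - 1*1 = 6 - 1 = 5)
B(f) = -1 - f (B(f) = -(f + (2*f)/((2*f))) = -(f + (2*f)*(1/(2*f))) = -(f + 1) = -(1 + f) = -1 - f)
(B(W(9, 4)) - 23280)*(-10846 - 26516) = ((-1 - 1*5) - 23280)*(-10846 - 26516) = ((-1 - 5) - 23280)*(-37362) = (-6 - 23280)*(-37362) = -23286*(-37362) = 870011532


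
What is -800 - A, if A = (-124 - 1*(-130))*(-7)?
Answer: -758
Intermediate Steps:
A = -42 (A = (-124 + 130)*(-7) = 6*(-7) = -42)
-800 - A = -800 - 1*(-42) = -800 + 42 = -758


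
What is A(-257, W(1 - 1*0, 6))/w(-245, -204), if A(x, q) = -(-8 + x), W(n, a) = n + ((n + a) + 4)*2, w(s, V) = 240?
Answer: 53/48 ≈ 1.1042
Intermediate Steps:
W(n, a) = 8 + 2*a + 3*n (W(n, a) = n + ((a + n) + 4)*2 = n + (4 + a + n)*2 = n + (8 + 2*a + 2*n) = 8 + 2*a + 3*n)
A(x, q) = 8 - x
A(-257, W(1 - 1*0, 6))/w(-245, -204) = (8 - 1*(-257))/240 = (8 + 257)*(1/240) = 265*(1/240) = 53/48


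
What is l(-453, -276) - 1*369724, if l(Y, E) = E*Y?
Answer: -244696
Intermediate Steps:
l(-453, -276) - 1*369724 = -276*(-453) - 1*369724 = 125028 - 369724 = -244696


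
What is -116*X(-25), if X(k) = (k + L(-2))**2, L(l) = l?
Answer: -84564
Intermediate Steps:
X(k) = (-2 + k)**2 (X(k) = (k - 2)**2 = (-2 + k)**2)
-116*X(-25) = -116*(-2 - 25)**2 = -116*(-27)**2 = -116*729 = -84564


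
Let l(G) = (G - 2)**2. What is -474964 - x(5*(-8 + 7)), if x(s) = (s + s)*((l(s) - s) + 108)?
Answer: -473344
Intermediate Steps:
l(G) = (-2 + G)**2
x(s) = 2*s*(108 + (-2 + s)**2 - s) (x(s) = (s + s)*(((-2 + s)**2 - s) + 108) = (2*s)*(108 + (-2 + s)**2 - s) = 2*s*(108 + (-2 + s)**2 - s))
-474964 - x(5*(-8 + 7)) = -474964 - 2*5*(-8 + 7)*(108 + (-2 + 5*(-8 + 7))**2 - 5*(-8 + 7)) = -474964 - 2*5*(-1)*(108 + (-2 + 5*(-1))**2 - 5*(-1)) = -474964 - 2*(-5)*(108 + (-2 - 5)**2 - 1*(-5)) = -474964 - 2*(-5)*(108 + (-7)**2 + 5) = -474964 - 2*(-5)*(108 + 49 + 5) = -474964 - 2*(-5)*162 = -474964 - 1*(-1620) = -474964 + 1620 = -473344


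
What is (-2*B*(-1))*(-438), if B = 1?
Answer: -876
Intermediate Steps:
(-2*B*(-1))*(-438) = (-2*1*(-1))*(-438) = -2*(-1)*(-438) = 2*(-438) = -876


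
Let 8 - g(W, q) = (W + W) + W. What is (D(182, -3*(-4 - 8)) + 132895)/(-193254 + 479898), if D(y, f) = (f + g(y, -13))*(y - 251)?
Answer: 167533/286644 ≈ 0.58446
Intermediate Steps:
g(W, q) = 8 - 3*W (g(W, q) = 8 - ((W + W) + W) = 8 - (2*W + W) = 8 - 3*W)
D(y, f) = (-251 + y)*(8 + f - 3*y) (D(y, f) = (f + (8 - 3*y))*(y - 251) = (8 + f - 3*y)*(-251 + y) = (-251 + y)*(8 + f - 3*y))
(D(182, -3*(-4 - 8)) + 132895)/(-193254 + 479898) = ((-2008 - (-753)*(-4 - 8) - 3*182**2 + 761*182 - 3*(-4 - 8)*182) + 132895)/(-193254 + 479898) = ((-2008 - (-753)*(-12) - 3*33124 + 138502 - 3*(-12)*182) + 132895)/286644 = ((-2008 - 251*36 - 99372 + 138502 + 36*182) + 132895)*(1/286644) = ((-2008 - 9036 - 99372 + 138502 + 6552) + 132895)*(1/286644) = (34638 + 132895)*(1/286644) = 167533*(1/286644) = 167533/286644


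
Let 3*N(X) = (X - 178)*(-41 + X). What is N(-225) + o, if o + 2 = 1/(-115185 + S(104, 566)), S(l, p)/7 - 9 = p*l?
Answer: 31828091795/890778 ≈ 35731.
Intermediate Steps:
S(l, p) = 63 + 7*l*p (S(l, p) = 63 + 7*(p*l) = 63 + 7*(l*p) = 63 + 7*l*p)
N(X) = (-178 + X)*(-41 + X)/3 (N(X) = ((X - 178)*(-41 + X))/3 = ((-178 + X)*(-41 + X))/3 = (-178 + X)*(-41 + X)/3)
o = -593851/296926 (o = -2 + 1/(-115185 + (63 + 7*104*566)) = -2 + 1/(-115185 + (63 + 412048)) = -2 + 1/(-115185 + 412111) = -2 + 1/296926 = -593851/296926 ≈ -2.0000)
N(-225) + o = (7298/3 - 73*(-225) + (1/3)*(-225)**2) - 593851/296926 = (7298/3 + 16425 + (1/3)*50625) - 593851/296926 = (7298/3 + 16425 + 16875) - 593851/296926 = 107198/3 - 593851/296926 = 31828091795/890778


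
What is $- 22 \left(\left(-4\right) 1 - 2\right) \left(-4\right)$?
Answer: $-528$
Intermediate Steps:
$- 22 \left(\left(-4\right) 1 - 2\right) \left(-4\right) = - 22 \left(-4 - 2\right) \left(-4\right) = - 22 \left(-6\right) \left(-4\right) = - \left(-132\right) \left(-4\right) = \left(-1\right) 528 = -528$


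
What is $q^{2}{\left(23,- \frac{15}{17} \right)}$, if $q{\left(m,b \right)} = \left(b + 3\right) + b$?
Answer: $\frac{441}{289} \approx 1.526$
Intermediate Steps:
$q{\left(m,b \right)} = 3 + 2 b$ ($q{\left(m,b \right)} = \left(3 + b\right) + b = 3 + 2 b$)
$q^{2}{\left(23,- \frac{15}{17} \right)} = \left(3 + 2 \left(- \frac{15}{17}\right)\right)^{2} = \left(3 - \frac{30}{17}\right)^{2} = \left(\frac{21}{17}\right)^{2} = \frac{441}{289}$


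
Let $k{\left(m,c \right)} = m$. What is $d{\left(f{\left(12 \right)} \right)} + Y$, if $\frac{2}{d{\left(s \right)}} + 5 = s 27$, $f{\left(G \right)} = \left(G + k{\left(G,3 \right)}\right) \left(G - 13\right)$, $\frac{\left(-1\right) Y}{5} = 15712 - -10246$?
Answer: $- \frac{84752872}{653} \approx -1.2979 \cdot 10^{5}$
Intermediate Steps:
$Y = -129790$ ($Y = - 5 \left(15712 - -10246\right) = - 5 \left(15712 + 10246\right) = \left(-5\right) 25958 = -129790$)
$f{\left(G \right)} = 2 G \left(-13 + G\right)$ ($f{\left(G \right)} = \left(G + G\right) \left(G - 13\right) = 2 G \left(-13 + G\right)$)
$d{\left(s \right)} = \frac{2}{-5 + 27 s}$ ($d{\left(s \right)} = \frac{2}{-5 + s 27} = \frac{2}{-5 + 27 s}$)
$d{\left(f{\left(12 \right)} \right)} + Y = \frac{2}{-5 + 27 \cdot 2 \cdot 12 \left(-13 + 12\right)} - 129790 = \frac{2}{-5 + 27 \cdot 2 \cdot 12 \left(-1\right)} - 129790 = \frac{2}{-5 + 27 \left(-24\right)} - 129790 = \frac{2}{-5 - 648} - 129790 = \frac{2}{-653} - 129790 = 2 \left(- \frac{1}{653}\right) - 129790 = - \frac{2}{653} - 129790 = - \frac{84752872}{653}$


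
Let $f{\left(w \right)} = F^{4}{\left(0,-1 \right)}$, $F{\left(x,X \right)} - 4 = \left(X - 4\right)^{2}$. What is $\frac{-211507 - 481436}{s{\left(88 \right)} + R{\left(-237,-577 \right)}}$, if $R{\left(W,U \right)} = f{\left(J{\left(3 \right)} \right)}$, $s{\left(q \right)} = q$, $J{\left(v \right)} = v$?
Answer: $- \frac{692943}{707369} \approx -0.97961$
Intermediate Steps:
$F{\left(x,X \right)} = 4 + \left(-4 + X\right)^{2}$ ($F{\left(x,X \right)} = 4 + \left(X - 4\right)^{2} = 4 + \left(-4 + X\right)^{2}$)
$f{\left(w \right)} = 707281$ ($f{\left(w \right)} = \left(4 + \left(-4 - 1\right)^{2}\right)^{4} = \left(4 + \left(-5\right)^{2}\right)^{4} = \left(4 + 25\right)^{4} = 29^{4} = 707281$)
$R{\left(W,U \right)} = 707281$
$\frac{-211507 - 481436}{s{\left(88 \right)} + R{\left(-237,-577 \right)}} = \frac{-211507 - 481436}{88 + 707281} = - \frac{692943}{707369}$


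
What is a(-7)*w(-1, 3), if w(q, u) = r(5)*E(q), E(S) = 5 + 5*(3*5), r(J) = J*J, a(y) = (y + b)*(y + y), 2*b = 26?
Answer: -168000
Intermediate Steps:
b = 13 (b = (½)*26 = 13)
a(y) = 2*y*(13 + y) (a(y) = (y + 13)*(y + y) = (13 + y)*(2*y) = 2*y*(13 + y))
r(J) = J²
E(S) = 80 (E(S) = 5 + 5*15 = 5 + 75 = 80)
w(q, u) = 2000 (w(q, u) = 5²*80 = 25*80 = 2000)
a(-7)*w(-1, 3) = (2*(-7)*(13 - 7))*2000 = (2*(-7)*6)*2000 = -84*2000 = -168000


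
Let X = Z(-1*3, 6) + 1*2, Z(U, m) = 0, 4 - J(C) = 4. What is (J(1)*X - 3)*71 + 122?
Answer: -91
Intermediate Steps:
J(C) = 0 (J(C) = 4 - 1*4 = 4 - 4 = 0)
X = 2 (X = 0 + 1*2 = 0 + 2 = 2)
(J(1)*X - 3)*71 + 122 = (0*2 - 3)*71 + 122 = (0 - 3)*71 + 122 = -3*71 + 122 = -213 + 122 = -91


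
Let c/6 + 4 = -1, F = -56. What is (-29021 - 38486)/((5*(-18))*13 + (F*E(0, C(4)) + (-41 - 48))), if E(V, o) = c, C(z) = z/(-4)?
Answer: -67507/421 ≈ -160.35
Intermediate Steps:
C(z) = -z/4 (C(z) = z*(-¼) = -z/4)
c = -30 (c = -24 + 6*(-1) = -24 - 6 = -30)
E(V, o) = -30
(-29021 - 38486)/((5*(-18))*13 + (F*E(0, C(4)) + (-41 - 48))) = (-29021 - 38486)/((5*(-18))*13 + (-56*(-30) + (-41 - 48))) = -67507/(-90*13 + (1680 - 89)) = -67507/(-1170 + 1591) = -67507/421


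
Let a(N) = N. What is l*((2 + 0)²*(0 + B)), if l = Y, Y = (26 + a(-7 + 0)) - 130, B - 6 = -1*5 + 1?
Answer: -888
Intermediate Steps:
B = 2 (B = 6 + (-1*5 + 1) = 6 + (-5 + 1) = 6 - 4 = 2)
Y = -111 (Y = (26 + (-7 + 0)) - 130 = (26 - 7) - 130 = 19 - 130 = -111)
l = -111
l*((2 + 0)²*(0 + B)) = -111*(2 + 0)²*(0 + 2) = -111*2²*2 = -444*2 = -111*8 = -888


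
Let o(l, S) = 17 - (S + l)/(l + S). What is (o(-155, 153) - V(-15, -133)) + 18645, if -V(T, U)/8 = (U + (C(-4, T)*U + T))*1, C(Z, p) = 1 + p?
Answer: 32373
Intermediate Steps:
o(l, S) = 16 (o(l, S) = 17 - (S + l)/(S + l) = 17 - 1*1 = 17 - 1 = 16)
V(T, U) = -8*T - 8*U - 8*U*(1 + T) (V(T, U) = -8*(U + ((1 + T)*U + T)) = -8*(U + (U*(1 + T) + T)) = -8*(U + (T + U*(1 + T))) = -8*(T + U + U*(1 + T)) = -8*T - 8*U - 8*U*(1 + T))
(o(-155, 153) - V(-15, -133)) + 18645 = (16 - (-8*(-15) - 8*(-133) - 8*(-133)*(1 - 15))) + 18645 = (16 - (120 + 1064 - 8*(-133)*(-14))) + 18645 = (16 - (120 + 1064 - 14896)) + 18645 = (16 - 1*(-13712)) + 18645 = (16 + 13712) + 18645 = 13728 + 18645 = 32373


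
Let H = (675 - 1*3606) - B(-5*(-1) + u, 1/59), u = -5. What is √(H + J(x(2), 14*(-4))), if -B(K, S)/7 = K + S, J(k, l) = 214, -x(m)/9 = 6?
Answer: 2*I*√2364366/59 ≈ 52.124*I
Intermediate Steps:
x(m) = -54 (x(m) = -9*6 = -54)
B(K, S) = -7*K - 7*S (B(K, S) = -7*(K + S) = -7*K - 7*S)
H = -172922/59 (H = (675 - 1*3606) - (-7*(-5*(-1) - 5) - 7/59) = (675 - 3606) - (-7*(5 - 5) - 7*1/59) = -2931 - (-7*0 - 7/59) = -2931 - (0 - 7/59) = -2931 - 1*(-7/59) = -2931 + 7/59 = -172922/59 ≈ -2930.9)
√(H + J(x(2), 14*(-4))) = √(-172922/59 + 214) = √(-160296/59) = 2*I*√2364366/59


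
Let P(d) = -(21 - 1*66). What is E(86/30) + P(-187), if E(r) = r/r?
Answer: 46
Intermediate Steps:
E(r) = 1
P(d) = 45 (P(d) = -(21 - 66) = -1*(-45) = 45)
E(86/30) + P(-187) = 1 + 45 = 46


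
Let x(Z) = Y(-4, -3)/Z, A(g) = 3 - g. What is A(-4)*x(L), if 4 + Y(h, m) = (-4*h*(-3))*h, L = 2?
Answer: 658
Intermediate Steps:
Y(h, m) = -4 + 12*h**2 (Y(h, m) = -4 + (-4*h*(-3))*h = -4 + (12*h)*h = -4 + 12*h**2)
x(Z) = 188/Z (x(Z) = (-4 + 12*(-4)**2)/Z = (-4 + 12*16)/Z = (-4 + 192)/Z = 188/Z)
A(-4)*x(L) = (3 - 1*(-4))*(188/2) = (3 + 4)*(188*(1/2)) = 7*94 = 658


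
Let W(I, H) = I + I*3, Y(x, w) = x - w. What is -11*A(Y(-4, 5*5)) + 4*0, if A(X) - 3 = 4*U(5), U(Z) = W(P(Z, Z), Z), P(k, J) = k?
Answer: -913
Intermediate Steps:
W(I, H) = 4*I (W(I, H) = I + 3*I = 4*I)
U(Z) = 4*Z
A(X) = 83 (A(X) = 3 + 4*(4*5) = 3 + 4*20 = 3 + 80 = 83)
-11*A(Y(-4, 5*5)) + 4*0 = -11*83 + 4*0 = -913 + 0 = -913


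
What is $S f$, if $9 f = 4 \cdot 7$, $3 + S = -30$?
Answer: $- \frac{308}{3} \approx -102.67$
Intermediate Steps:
$S = -33$ ($S = -3 - 30 = -33$)
$f = \frac{28}{9}$ ($f = \frac{4 \cdot 7}{9} = \frac{1}{9} \cdot 28 = \frac{28}{9} \approx 3.1111$)
$S f = \left(-33\right) \frac{28}{9} = - \frac{308}{3}$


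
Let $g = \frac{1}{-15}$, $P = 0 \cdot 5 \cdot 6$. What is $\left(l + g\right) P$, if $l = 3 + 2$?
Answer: $0$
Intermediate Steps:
$P = 0$ ($P = 0 \cdot 6 = 0$)
$g = - \frac{1}{15} \approx -0.066667$
$l = 5$
$\left(l + g\right) P = \left(5 - \frac{1}{15}\right) 0 = \frac{74}{15} \cdot 0 = 0$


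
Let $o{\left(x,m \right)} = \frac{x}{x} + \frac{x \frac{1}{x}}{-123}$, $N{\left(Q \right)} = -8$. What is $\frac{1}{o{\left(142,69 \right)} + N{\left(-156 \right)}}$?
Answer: $- \frac{123}{862} \approx -0.14269$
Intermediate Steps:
$o{\left(x,m \right)} = \frac{122}{123}$ ($o{\left(x,m \right)} = 1 + 1 \left(- \frac{1}{123}\right) = 1 - \frac{1}{123} = \frac{122}{123}$)
$\frac{1}{o{\left(142,69 \right)} + N{\left(-156 \right)}} = \frac{1}{\frac{122}{123} - 8} = \frac{1}{- \frac{862}{123}} = - \frac{123}{862}$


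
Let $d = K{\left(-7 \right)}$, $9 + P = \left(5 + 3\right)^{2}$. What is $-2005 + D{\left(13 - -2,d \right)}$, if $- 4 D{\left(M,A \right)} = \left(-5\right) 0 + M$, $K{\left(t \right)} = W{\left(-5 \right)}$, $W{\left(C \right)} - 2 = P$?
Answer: $- \frac{8035}{4} \approx -2008.8$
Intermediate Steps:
$P = 55$ ($P = -9 + \left(5 + 3\right)^{2} = -9 + 8^{2} = -9 + 64 = 55$)
$W{\left(C \right)} = 57$ ($W{\left(C \right)} = 2 + 55 = 57$)
$K{\left(t \right)} = 57$
$d = 57$
$D{\left(M,A \right)} = - \frac{M}{4}$ ($D{\left(M,A \right)} = - \frac{\left(-5\right) 0 + M}{4} = - \frac{0 + M}{4} = - \frac{M}{4}$)
$-2005 + D{\left(13 - -2,d \right)} = -2005 - \frac{13 - -2}{4} = -2005 - \frac{13 + 2}{4} = -2005 - \frac{15}{4} = - \frac{8035}{4}$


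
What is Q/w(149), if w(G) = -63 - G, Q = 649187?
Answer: -649187/212 ≈ -3062.2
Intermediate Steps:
Q/w(149) = 649187/(-63 - 1*149) = 649187/(-63 - 149) = 649187/(-212) = 649187*(-1/212) = -649187/212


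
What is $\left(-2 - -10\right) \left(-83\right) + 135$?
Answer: $-529$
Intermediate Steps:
$\left(-2 - -10\right) \left(-83\right) + 135 = \left(-2 + 10\right) \left(-83\right) + 135 = 8 \left(-83\right) + 135 = -664 + 135 = -529$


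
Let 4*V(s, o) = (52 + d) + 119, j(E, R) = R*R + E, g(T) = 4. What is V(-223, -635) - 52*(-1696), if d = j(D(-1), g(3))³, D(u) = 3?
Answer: 179899/2 ≈ 89950.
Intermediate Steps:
j(E, R) = E + R² (j(E, R) = R² + E = E + R²)
d = 6859 (d = (3 + 4²)³ = (3 + 16)³ = 19³ = 6859)
V(s, o) = 3515/2 (V(s, o) = ((52 + 6859) + 119)/4 = (6911 + 119)/4 = (¼)*7030 = 3515/2)
V(-223, -635) - 52*(-1696) = 3515/2 - 52*(-1696) = 3515/2 + 88192 = 179899/2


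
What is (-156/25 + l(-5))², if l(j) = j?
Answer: 78961/625 ≈ 126.34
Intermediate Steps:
(-156/25 + l(-5))² = (-156/25 - 5)² = (-281/25)² = 78961/625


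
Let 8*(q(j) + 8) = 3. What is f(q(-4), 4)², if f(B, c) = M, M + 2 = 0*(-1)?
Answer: 4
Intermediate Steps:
M = -2 (M = -2 + 0*(-1) = -2 + 0 = -2)
q(j) = -61/8 (q(j) = -8 + (⅛)*3 = -8 + 3/8 = -61/8)
f(B, c) = -2
f(q(-4), 4)² = (-2)² = 4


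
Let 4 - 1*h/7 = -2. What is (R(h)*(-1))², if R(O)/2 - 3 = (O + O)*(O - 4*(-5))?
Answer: 108618084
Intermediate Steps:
h = 42 (h = 28 - 7*(-2) = 28 + 14 = 42)
R(O) = 6 + 4*O*(20 + O) (R(O) = 6 + 2*((O + O)*(O - 4*(-5))) = 6 + 2*((2*O)*(O + 20)) = 6 + 2*((2*O)*(20 + O)) = 6 + 2*(2*O*(20 + O)) = 6 + 4*O*(20 + O))
(R(h)*(-1))² = ((6 + 4*42² + 80*42)*(-1))² = ((6 + 4*1764 + 3360)*(-1))² = ((6 + 7056 + 3360)*(-1))² = (10422*(-1))² = (-10422)² = 108618084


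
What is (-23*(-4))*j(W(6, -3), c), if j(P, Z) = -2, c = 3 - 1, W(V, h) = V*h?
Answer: -184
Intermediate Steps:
c = 2
(-23*(-4))*j(W(6, -3), c) = -23*(-4)*(-2) = 92*(-2) = -184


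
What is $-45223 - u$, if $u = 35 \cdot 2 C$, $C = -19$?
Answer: $-43893$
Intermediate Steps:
$u = -1330$ ($u = 35 \cdot 2 \left(-19\right) = 70 \left(-19\right) = -1330$)
$-45223 - u = -45223 - -1330 = -45223 + 1330 = -43893$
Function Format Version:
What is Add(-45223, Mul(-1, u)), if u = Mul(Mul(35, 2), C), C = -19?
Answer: -43893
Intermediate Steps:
u = -1330 (u = Mul(Mul(35, 2), -19) = Mul(70, -19) = -1330)
Add(-45223, Mul(-1, u)) = Add(-45223, Mul(-1, -1330)) = Add(-45223, 1330) = -43893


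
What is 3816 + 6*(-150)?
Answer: 2916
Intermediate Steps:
3816 + 6*(-150) = 3816 - 900 = 2916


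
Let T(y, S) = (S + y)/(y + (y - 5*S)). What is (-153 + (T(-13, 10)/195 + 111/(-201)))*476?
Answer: -6047895707/82745 ≈ -73091.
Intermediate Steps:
T(y, S) = (S + y)/(-5*S + 2*y)
(-153 + (T(-13, 10)/195 + 111/(-201)))*476 = (-153 + (((10 - 13)/(-5*10 + 2*(-13)))/195 + 111/(-201)))*476 = (-153 + ((-3/(-50 - 26))*(1/195) + 111*(-1/201)))*476 = (-153 + ((-3/(-76))*(1/195) - 37/67))*476 = (-153 + (-1/76*(-3)*(1/195) - 37/67))*476 = (-153 + ((3/76)*(1/195) - 37/67))*476 = (-153 + (1/4940 - 37/67))*476 = (-153 - 182713/330980)*476 = -50822653/330980*476 = -6047895707/82745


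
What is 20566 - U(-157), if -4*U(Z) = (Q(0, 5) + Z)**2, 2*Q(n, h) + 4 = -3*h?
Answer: 439945/16 ≈ 27497.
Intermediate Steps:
Q(n, h) = -2 - 3*h/2 (Q(n, h) = -2 + (-3*h)/2 = -2 - 3*h/2)
U(Z) = -(-19/2 + Z)**2/4 (U(Z) = -((-2 - 3/2*5) + Z)**2/4 = -((-2 - 15/2) + Z)**2/4 = -(-19/2 + Z)**2/4)
20566 - U(-157) = 20566 - (-1)*(-19 + 2*(-157))**2/16 = 20566 - (-1)*(-19 - 314)**2/16 = 20566 - (-1)*(-333)**2/16 = 20566 - (-1)*110889/16 = 20566 - 1*(-110889/16) = 20566 + 110889/16 = 439945/16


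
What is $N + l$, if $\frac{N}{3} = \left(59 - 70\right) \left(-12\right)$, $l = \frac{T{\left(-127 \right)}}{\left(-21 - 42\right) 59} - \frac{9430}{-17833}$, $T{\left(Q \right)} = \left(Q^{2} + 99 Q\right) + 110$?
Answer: $\frac{8739546296}{22095087} \approx 395.54$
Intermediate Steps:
$T{\left(Q \right)} = 110 + Q^{2} + 99 Q$
$l = - \frac{10108156}{22095087}$ ($l = \frac{110 + \left(-127\right)^{2} + 99 \left(-127\right)}{\left(-21 - 42\right) 59} - \frac{9430}{-17833} = \frac{110 + 16129 - 12573}{\left(-63\right) 59} - - \frac{9430}{17833} = \frac{3666}{-3717} + \frac{9430}{17833} = 3666 \left(- \frac{1}{3717}\right) + \frac{9430}{17833} = - \frac{1222}{1239} + \frac{9430}{17833} = - \frac{10108156}{22095087} \approx -0.45748$)
$N = 396$ ($N = 3 \left(59 - 70\right) \left(-12\right) = 3 \left(\left(-11\right) \left(-12\right)\right) = 3 \cdot 132 = 396$)
$N + l = 396 - \frac{10108156}{22095087} = \frac{8739546296}{22095087}$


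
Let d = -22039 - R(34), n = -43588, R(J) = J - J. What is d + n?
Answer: -65627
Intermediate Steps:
R(J) = 0
d = -22039 (d = -22039 - 1*0 = -22039 + 0 = -22039)
d + n = -22039 - 43588 = -65627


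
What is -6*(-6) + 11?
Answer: 47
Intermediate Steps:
-6*(-6) + 11 = 36 + 11 = 47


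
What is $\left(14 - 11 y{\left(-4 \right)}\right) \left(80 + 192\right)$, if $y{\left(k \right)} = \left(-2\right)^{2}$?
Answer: $-8160$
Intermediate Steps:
$y{\left(k \right)} = 4$
$\left(14 - 11 y{\left(-4 \right)}\right) \left(80 + 192\right) = \left(14 - 44\right) \left(80 + 192\right) = \left(14 - 44\right) 272 = \left(-30\right) 272 = -8160$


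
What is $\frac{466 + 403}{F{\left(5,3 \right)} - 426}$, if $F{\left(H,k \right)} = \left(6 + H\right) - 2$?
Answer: $- \frac{869}{417} \approx -2.0839$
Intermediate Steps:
$F{\left(H,k \right)} = 4 + H$
$\frac{466 + 403}{F{\left(5,3 \right)} - 426} = \frac{466 + 403}{\left(4 + 5\right) - 426} = \frac{869}{9 - 426} = \frac{869}{-417} = 869 \left(- \frac{1}{417}\right) = - \frac{869}{417}$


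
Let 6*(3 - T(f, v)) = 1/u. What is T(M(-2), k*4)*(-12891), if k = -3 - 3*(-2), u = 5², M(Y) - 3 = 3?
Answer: -1929353/50 ≈ -38587.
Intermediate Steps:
M(Y) = 6 (M(Y) = 3 + 3 = 6)
u = 25
k = 3 (k = -3 - 1*(-6) = -3 + 6 = 3)
T(f, v) = 449/150 (T(f, v) = 3 - ⅙/25 = 3 - ⅙*1/25 = 3 - 1/150 = 449/150)
T(M(-2), k*4)*(-12891) = (449/150)*(-12891) = -1929353/50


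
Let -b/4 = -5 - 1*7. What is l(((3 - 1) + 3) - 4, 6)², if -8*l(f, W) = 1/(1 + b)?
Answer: 1/153664 ≈ 6.5077e-6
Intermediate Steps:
b = 48 (b = -4*(-5 - 1*7) = -4*(-5 - 7) = -4*(-12) = 48)
l(f, W) = -1/392 (l(f, W) = -1/(8*(1 + 48)) = -⅛/49 = -⅛*1/49 = -1/392)
l(((3 - 1) + 3) - 4, 6)² = (-1/392)² = 1/153664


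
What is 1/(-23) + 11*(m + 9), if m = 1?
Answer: 2529/23 ≈ 109.96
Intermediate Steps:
1/(-23) + 11*(m + 9) = 1/(-23) + 11*(1 + 9) = -1/23 + 11*10 = -1/23 + 110 = 2529/23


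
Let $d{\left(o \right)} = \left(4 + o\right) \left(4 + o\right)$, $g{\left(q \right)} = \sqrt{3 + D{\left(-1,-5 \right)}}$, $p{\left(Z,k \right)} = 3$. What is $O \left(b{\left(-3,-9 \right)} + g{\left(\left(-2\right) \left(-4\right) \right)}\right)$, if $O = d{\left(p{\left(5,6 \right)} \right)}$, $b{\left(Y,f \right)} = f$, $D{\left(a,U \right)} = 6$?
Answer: $-294$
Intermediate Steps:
$g{\left(q \right)} = 3$ ($g{\left(q \right)} = \sqrt{3 + 6} = \sqrt{9} = 3$)
$d{\left(o \right)} = \left(4 + o\right)^{2}$
$O = 49$ ($O = \left(4 + 3\right)^{2} = 7^{2} = 49$)
$O \left(b{\left(-3,-9 \right)} + g{\left(\left(-2\right) \left(-4\right) \right)}\right) = 49 \left(-9 + 3\right) = 49 \left(-6\right) = -294$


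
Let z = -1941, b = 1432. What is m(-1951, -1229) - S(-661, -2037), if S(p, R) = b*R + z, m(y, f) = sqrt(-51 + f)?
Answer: 2918925 + 16*I*sqrt(5) ≈ 2.9189e+6 + 35.777*I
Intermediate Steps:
S(p, R) = -1941 + 1432*R (S(p, R) = 1432*R - 1941 = -1941 + 1432*R)
m(-1951, -1229) - S(-661, -2037) = sqrt(-51 - 1229) - (-1941 + 1432*(-2037)) = sqrt(-1280) - (-1941 - 2916984) = 16*I*sqrt(5) - 1*(-2918925) = 16*I*sqrt(5) + 2918925 = 2918925 + 16*I*sqrt(5)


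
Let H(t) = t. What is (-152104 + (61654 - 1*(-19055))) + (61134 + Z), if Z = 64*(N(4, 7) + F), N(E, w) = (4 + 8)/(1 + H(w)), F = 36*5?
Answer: 1355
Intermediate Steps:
F = 180
N(E, w) = 12/(1 + w) (N(E, w) = (4 + 8)/(1 + w) = 12/(1 + w))
Z = 11616 (Z = 64*(12/(1 + 7) + 180) = 64*(12/8 + 180) = 64*(12*(1/8) + 180) = 64*(3/2 + 180) = 64*(363/2) = 11616)
(-152104 + (61654 - 1*(-19055))) + (61134 + Z) = (-152104 + (61654 - 1*(-19055))) + (61134 + 11616) = (-152104 + (61654 + 19055)) + 72750 = (-152104 + 80709) + 72750 = -71395 + 72750 = 1355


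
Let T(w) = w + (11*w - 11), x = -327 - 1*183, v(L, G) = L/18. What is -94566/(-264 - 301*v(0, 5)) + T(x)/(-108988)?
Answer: 887412/2477 ≈ 358.26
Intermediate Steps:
v(L, G) = L/18 (v(L, G) = L*(1/18) = L/18)
x = -510 (x = -327 - 183 = -510)
T(w) = -11 + 12*w (T(w) = w + (-11 + 11*w) = -11 + 12*w)
-94566/(-264 - 301*v(0, 5)) + T(x)/(-108988) = -94566/(-264 - 301*0/18) + (-11 + 12*(-510))/(-108988) = -94566/(-264 - 301*0) + (-11 - 6120)*(-1/108988) = -94566/(-264 + 0) - 6131*(-1/108988) = -94566/(-264) + 6131/108988 = -94566*(-1/264) + 6131/108988 = 15761/44 + 6131/108988 = 887412/2477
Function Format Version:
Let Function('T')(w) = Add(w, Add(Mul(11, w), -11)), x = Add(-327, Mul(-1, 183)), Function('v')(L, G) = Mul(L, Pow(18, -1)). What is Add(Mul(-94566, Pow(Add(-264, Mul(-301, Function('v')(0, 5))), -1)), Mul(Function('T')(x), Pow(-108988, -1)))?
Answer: Rational(887412, 2477) ≈ 358.26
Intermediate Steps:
Function('v')(L, G) = Mul(Rational(1, 18), L) (Function('v')(L, G) = Mul(L, Rational(1, 18)) = Mul(Rational(1, 18), L))
x = -510 (x = Add(-327, -183) = -510)
Function('T')(w) = Add(-11, Mul(12, w)) (Function('T')(w) = Add(w, Add(-11, Mul(11, w))) = Add(-11, Mul(12, w)))
Add(Mul(-94566, Pow(Add(-264, Mul(-301, Function('v')(0, 5))), -1)), Mul(Function('T')(x), Pow(-108988, -1))) = Add(Mul(-94566, Pow(Add(-264, Mul(-301, Mul(Rational(1, 18), 0))), -1)), Mul(Add(-11, Mul(12, -510)), Pow(-108988, -1))) = Add(Mul(-94566, Pow(Add(-264, Mul(-301, 0)), -1)), Mul(Add(-11, -6120), Rational(-1, 108988))) = Add(Mul(-94566, Pow(Add(-264, 0), -1)), Mul(-6131, Rational(-1, 108988))) = Add(Mul(-94566, Pow(-264, -1)), Rational(6131, 108988)) = Add(Mul(-94566, Rational(-1, 264)), Rational(6131, 108988)) = Add(Rational(15761, 44), Rational(6131, 108988)) = Rational(887412, 2477)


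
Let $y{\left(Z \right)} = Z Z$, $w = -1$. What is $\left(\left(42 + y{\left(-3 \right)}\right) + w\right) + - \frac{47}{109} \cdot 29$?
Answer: $\frac{4087}{109} \approx 37.495$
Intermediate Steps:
$y{\left(Z \right)} = Z^{2}$
$\left(\left(42 + y{\left(-3 \right)}\right) + w\right) + - \frac{47}{109} \cdot 29 = \left(\left(42 + \left(-3\right)^{2}\right) - 1\right) + - \frac{47}{109} \cdot 29 = \left(\left(42 + 9\right) - 1\right) + \left(-47\right) \frac{1}{109} \cdot 29 = \left(51 - 1\right) - \frac{1363}{109} = 50 - \frac{1363}{109} = \frac{4087}{109}$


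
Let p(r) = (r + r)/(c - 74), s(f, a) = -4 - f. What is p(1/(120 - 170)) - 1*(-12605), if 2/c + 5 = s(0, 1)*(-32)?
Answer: 2867637623/227500 ≈ 12605.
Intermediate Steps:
c = 2/123 (c = 2/(-5 + (-4 - 1*0)*(-32)) = 2/(-5 + (-4 + 0)*(-32)) = 2/(-5 - 4*(-32)) = 2/(-5 + 128) = 2/123 ≈ 0.016260)
p(r) = -123*r/4550 (p(r) = (r + r)/(2/123 - 74) = (2*r)/(-9100/123) = (2*r)*(-123/9100) = -123*r/4550)
p(1/(120 - 170)) - 1*(-12605) = -123/(4550*(120 - 170)) - 1*(-12605) = -123/4550/(-50) + 12605 = -123/4550*(-1/50) + 12605 = 123/227500 + 12605 = 2867637623/227500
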